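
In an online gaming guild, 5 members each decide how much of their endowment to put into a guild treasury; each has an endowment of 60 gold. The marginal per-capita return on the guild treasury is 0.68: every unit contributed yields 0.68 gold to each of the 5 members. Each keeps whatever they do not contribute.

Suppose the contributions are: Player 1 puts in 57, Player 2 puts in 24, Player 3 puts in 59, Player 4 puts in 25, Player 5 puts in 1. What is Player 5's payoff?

171.88 gold

Total contributed: 57 + 24 + 59 + 25 + 1 = 166.
Each receives 0.68 × 166 = 112.88 from the guild treasury.
Player 5 keeps 60 − 1 = 59, so Player 5's payoff is 59 + 112.88 = 171.88.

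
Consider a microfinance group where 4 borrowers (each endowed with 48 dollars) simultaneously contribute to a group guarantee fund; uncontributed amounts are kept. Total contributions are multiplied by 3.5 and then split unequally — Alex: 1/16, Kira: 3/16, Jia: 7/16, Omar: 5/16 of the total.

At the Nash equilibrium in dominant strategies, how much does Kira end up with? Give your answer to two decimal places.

For player j, contributing a unit is worthwhile iff 3.5 × (j's share) ≥ 1, i.e. iff j's share is at least 0.2857.
Jia and Omar clear that bar, contributing 48 each; the remaining 2 contribute 0. Total contributed: 96.
Kira keeps 48 and receives 3.5 × 96 × 3/16 = 63.00 from the group guarantee fund, for a payoff of 111.00.

111.00 dollars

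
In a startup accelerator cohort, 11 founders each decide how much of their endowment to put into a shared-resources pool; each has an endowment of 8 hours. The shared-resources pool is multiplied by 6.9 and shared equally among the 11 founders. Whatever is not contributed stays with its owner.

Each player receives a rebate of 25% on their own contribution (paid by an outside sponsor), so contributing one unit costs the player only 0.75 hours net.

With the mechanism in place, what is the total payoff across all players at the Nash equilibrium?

The effective private return is (6.9/11) / 0.75 = 0.8364, which is still under 1, so the mechanism doesn't change anyone's dominant strategy: zero contribution.
At the Nash equilibrium no one contributes; group total payoff = 11 × 8 = 88.

88.00 hours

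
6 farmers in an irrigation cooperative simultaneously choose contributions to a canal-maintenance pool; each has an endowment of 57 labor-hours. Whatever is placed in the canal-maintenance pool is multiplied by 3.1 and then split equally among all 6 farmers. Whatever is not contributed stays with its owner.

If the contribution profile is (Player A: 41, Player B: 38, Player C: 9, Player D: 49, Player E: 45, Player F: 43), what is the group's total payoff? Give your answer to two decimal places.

814.50 labor-hours

Total contributed: 41 + 38 + 9 + 49 + 45 + 43 = 225; total kept: 6 × 57 − 225 = 117.
The canal-maintenance pool pays out 3.1 × 225 = 697.50 in aggregate.
Group total = 117 + 697.50 = 814.50.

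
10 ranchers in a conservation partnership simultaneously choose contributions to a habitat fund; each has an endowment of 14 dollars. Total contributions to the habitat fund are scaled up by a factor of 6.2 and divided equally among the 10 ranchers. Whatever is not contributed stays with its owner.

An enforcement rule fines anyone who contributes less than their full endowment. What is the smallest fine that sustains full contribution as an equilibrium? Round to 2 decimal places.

5.32 dollars

Given the others contribute fully, the best deviation is to contribute 0 (any partial contribution still incurs the fine and gives up units whose private return 0.6200 is below 1).
Deviating from 14 to 0 saves 14 dollars but forfeits the deviator's share of the drop in the habitat fund: 6.2/10 × 14 = 8.68.
So the deviation gain is 14 − 8.68 = 5.32, and the fine must be at least 5.32 dollars to wipe it out.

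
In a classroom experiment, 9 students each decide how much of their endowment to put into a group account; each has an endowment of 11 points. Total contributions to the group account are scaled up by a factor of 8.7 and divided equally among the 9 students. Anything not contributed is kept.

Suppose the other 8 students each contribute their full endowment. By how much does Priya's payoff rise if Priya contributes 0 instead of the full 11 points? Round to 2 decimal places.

0.37 points

Switching from a contribution of 11 to 0 lets Priya keep an extra 11 points, but lowers the group account by 11, which costs Priya their own share of that drop: 8.7/9 × 11 = 10.63.
Net gain = 11 − 10.63 = 0.37. The private return per contributed unit (0.9667) is below 1, so free-riding is indeed the best response regardless of what the others do.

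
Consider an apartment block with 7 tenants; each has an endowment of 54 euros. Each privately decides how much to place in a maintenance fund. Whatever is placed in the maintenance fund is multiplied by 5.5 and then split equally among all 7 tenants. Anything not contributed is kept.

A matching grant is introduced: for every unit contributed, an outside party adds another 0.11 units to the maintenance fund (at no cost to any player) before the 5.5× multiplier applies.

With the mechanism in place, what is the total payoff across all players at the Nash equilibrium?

378.00 euros

Even with the mechanism, each unit contributed returns only 5.5 × 1.11 / 7 = 0.8721 per unit of net cost, so contributing nothing is still dominant.
Everyone keeps their endowment and the group total is 7 × 54 = 378.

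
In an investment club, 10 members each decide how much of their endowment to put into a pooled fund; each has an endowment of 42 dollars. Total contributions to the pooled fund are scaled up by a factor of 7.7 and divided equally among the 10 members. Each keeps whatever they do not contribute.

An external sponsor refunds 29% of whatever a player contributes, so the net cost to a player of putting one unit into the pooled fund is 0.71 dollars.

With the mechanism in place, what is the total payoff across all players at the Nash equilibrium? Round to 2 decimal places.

The effective private return per unit is now (7.7/10) / 0.71 = 1.0845 > 1, so every player's dominant strategy flips to full contribution.
At the Nash equilibrium everyone contributes 42. Group total payoff = 10 × (42 × 0.29 + 7.7 × 42) = 3355.80.

3355.80 dollars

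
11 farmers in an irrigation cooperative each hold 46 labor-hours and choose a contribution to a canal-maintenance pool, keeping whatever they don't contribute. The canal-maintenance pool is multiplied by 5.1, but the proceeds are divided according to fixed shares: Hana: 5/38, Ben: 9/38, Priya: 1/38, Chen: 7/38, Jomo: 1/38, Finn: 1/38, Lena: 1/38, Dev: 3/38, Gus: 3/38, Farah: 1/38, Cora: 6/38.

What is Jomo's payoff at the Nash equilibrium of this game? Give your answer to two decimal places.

52.17 labor-hours

A player with share s gets back 5.1·s per unit contributed, so full contribution is dominant for anyone with s > 1/5.1 = 0.1961 and zero contribution is dominant for anyone below.
The only share above 0.1961 is Ben's 9/38, contributing 46; the remaining 10 contribute 0. Total contributed: 46.
Jomo keeps 46 and receives 5.1 × 46 × 1/38 = 6.17 from the canal-maintenance pool, for a payoff of 52.17.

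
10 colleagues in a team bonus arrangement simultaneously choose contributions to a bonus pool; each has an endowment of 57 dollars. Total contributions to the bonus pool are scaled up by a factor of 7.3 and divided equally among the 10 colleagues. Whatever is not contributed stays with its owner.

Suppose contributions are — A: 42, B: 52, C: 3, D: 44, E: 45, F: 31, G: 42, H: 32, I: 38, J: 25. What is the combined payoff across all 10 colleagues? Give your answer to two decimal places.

2800.20 dollars

Total contributed: 42 + 52 + 3 + 44 + 45 + 31 + 42 + 32 + 38 + 25 = 354; total kept: 10 × 57 − 354 = 216.
The bonus pool pays out 7.3 × 354 = 2584.20 in aggregate.
Group total = 216 + 2584.20 = 2800.20.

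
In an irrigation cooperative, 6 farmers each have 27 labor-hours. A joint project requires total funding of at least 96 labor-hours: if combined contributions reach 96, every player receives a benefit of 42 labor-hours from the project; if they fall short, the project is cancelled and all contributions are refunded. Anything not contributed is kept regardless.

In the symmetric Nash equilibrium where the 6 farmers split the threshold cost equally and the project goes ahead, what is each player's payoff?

Equal share of the threshold: 96/6 = 16.
At this profile no one gains by cutting their contribution: any cut drops the total below 96, the project is cancelled, contributions are refunded, and the deviator ends with 27, which is less than 27 − 16 + 42 = 53. Contributing more than 16 just wastes the excess. So contributing exactly 16 is a best response.
Each player's payoff: 27 − 16 + 42 = 53.

53 labor-hours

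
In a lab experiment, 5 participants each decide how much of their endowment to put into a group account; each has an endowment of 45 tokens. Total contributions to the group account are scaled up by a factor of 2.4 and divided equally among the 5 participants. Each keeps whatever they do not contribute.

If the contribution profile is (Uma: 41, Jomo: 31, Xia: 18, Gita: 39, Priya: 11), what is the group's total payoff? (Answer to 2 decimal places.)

421.00 tokens

Total contributed: 41 + 31 + 18 + 39 + 11 = 140; total kept: 5 × 45 − 140 = 85.
The group account pays out 2.4 × 140 = 336.00 in aggregate.
Group total = 85 + 336.00 = 421.00.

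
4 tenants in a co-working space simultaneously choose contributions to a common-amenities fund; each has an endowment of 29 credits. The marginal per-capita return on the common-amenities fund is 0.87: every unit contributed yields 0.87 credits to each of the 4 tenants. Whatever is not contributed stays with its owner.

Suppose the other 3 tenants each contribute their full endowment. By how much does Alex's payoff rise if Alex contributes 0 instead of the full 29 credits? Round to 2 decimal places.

Switching from a contribution of 29 to 0 lets Alex keep an extra 29 credits, but lowers the common-amenities fund by 29, which costs Alex their own share of that drop: 0.87 × 29 = 25.23.
Net gain = 29 − 25.23 = 3.77. The private return per contributed unit (0.87) is below 1, so free-riding is indeed the best response regardless of what the others do.

3.77 credits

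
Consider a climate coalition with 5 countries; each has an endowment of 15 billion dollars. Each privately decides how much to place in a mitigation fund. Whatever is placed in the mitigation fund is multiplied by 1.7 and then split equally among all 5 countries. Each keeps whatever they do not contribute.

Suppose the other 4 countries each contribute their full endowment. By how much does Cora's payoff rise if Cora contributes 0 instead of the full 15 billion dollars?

Switching from a contribution of 15 to 0 lets Cora keep an extra 15 billion dollars, but lowers the mitigation fund by 15, which costs Cora their own share of that drop: 1.7/5 × 15 = 5.10.
Net gain = 15 − 5.10 = 9.90. The private return per contributed unit (0.3400) is below 1, so free-riding is indeed the best response regardless of what the others do.

9.90 billion dollars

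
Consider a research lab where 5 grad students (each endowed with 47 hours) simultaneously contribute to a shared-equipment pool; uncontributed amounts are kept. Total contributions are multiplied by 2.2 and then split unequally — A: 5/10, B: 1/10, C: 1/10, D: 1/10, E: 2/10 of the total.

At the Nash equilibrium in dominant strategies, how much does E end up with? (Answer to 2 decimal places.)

A player with share s gets back 2.2·s per unit contributed, so full contribution is dominant for anyone with s > 1/2.2 = 0.4545 and zero contribution is dominant for anyone below.
Only A (5/10) clears that bar, contributing 47; the remaining 4 contribute 0. Total contributed: 47.
E keeps 47 and receives 2.2 × 47 × 2/10 = 20.68 from the shared-equipment pool, for a payoff of 67.68.

67.68 hours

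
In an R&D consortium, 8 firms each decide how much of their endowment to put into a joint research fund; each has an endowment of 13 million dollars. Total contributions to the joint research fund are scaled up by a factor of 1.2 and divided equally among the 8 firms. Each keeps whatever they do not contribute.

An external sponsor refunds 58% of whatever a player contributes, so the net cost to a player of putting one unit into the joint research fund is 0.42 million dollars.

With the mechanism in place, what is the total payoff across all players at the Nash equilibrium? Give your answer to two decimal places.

104.00 million dollars

Even with the mechanism, each unit contributed returns only (1.2/8) / 0.42 = 0.3571 per unit of net cost, so contributing nothing is still dominant.
At the Nash equilibrium no one contributes; group total payoff = 8 × 13 = 104.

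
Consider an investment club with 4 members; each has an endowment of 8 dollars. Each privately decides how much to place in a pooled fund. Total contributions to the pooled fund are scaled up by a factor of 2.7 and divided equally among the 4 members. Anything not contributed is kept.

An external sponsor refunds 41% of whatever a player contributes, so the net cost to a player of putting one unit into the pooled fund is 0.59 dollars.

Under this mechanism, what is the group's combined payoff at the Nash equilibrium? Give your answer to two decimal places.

99.52 dollars

Under the mechanism each unit contributed yields (2.7/4) / 0.59 = 1.1441 back to its contributor per unit of net cost, which exceeds 1, making full contribution the dominant choice for everyone.
At the Nash equilibrium everyone contributes 8. Group total payoff = 4 × (8 × 0.41 + 2.7 × 8) = 99.52.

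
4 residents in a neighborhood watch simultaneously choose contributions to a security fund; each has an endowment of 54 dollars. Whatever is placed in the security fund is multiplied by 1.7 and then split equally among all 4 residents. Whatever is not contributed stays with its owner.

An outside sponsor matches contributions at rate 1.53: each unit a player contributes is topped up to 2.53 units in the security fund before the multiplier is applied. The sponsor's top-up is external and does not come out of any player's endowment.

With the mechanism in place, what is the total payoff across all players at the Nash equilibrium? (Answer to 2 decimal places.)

929.02 dollars

The effective private return per unit is now 1.7 × 2.53 / 4 = 1.0753 > 1, so every player's dominant strategy flips to full contribution.
So the Nash equilibrium is full contribution by all 4; the group earns 1.7 × 2.53 × 216 = 929.02.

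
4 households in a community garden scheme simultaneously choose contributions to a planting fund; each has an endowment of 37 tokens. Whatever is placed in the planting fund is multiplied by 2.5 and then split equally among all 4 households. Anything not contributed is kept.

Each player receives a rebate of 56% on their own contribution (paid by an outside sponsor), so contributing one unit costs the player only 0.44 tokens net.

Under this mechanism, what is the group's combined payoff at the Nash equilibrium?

452.88 tokens

Under the mechanism each unit contributed yields (2.5/4) / 0.44 = 1.4205 back to its contributor per unit of net cost, which exceeds 1, making full contribution the dominant choice for everyone.
At the Nash equilibrium everyone contributes 37. Group total payoff = 4 × (37 × 0.56 + 2.5 × 37) = 452.88.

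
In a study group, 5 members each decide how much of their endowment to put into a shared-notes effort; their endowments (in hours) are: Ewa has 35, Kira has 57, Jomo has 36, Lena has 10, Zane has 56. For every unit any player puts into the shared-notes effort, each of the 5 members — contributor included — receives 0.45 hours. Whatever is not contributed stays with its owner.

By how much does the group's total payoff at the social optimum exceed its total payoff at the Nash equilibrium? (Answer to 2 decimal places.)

The private return per contributed unit is 0.45 < 1 for everyone, so the Nash equilibrium is zero contribution and the group total is Σ E_j = 35 + 57 + 36 + 10 + 56 = 194.
Each contributed unit returns 2.250 to the group, so the social optimum is full contribution by everyone: group total = 2.250 × 194 = 436.50.
Efficiency loss = (2.250 − 1) × 194 = 242.50.

242.50 hours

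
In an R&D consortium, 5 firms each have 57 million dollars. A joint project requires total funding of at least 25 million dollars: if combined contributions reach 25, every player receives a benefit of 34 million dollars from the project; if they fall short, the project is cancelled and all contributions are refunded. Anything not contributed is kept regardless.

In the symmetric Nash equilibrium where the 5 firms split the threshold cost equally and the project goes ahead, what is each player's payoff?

Equal share of the threshold: 25/5 = 5.
At this profile no one gains by cutting their contribution: any cut drops the total below 25, the project is cancelled, contributions are refunded, and the deviator ends with 57, which is less than 57 − 5 + 34 = 86. Contributing more than 5 just wastes the excess. So contributing exactly 5 is a best response.
Each player's payoff: 57 − 5 + 34 = 86.

86 million dollars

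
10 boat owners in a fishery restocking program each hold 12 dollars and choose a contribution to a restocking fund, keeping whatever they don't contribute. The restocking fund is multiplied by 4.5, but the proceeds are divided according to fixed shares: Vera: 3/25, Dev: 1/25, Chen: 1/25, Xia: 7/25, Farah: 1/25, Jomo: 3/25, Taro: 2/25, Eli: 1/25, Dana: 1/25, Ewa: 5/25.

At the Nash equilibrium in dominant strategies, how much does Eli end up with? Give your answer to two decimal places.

For player j, contributing a unit is worthwhile iff 4.5 × (j's share) ≥ 1, i.e. iff j's share is at least 0.2222.
Xia alone (share 7/25) is above the threshold, contributing 12; the remaining 9 contribute 0. Total contributed: 12.
Eli keeps 12 and receives 4.5 × 12 × 1/25 = 2.16 from the restocking fund, for a payoff of 14.16.

14.16 dollars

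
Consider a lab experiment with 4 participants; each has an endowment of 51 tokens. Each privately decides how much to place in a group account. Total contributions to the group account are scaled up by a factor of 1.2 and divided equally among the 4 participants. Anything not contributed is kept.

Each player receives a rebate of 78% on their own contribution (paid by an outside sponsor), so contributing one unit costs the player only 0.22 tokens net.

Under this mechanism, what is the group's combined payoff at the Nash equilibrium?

403.92 tokens

With the mechanism, a contributed unit returns (1.2/4) / 0.22 = 1.3636 per unit of net cost to the contributor — now above 1 — so contributing fully is weakly dominant for every player.
So the Nash equilibrium is full contribution by all 4; the group earns 4 × (51 × 0.78 + 1.2 × 51) = 403.92.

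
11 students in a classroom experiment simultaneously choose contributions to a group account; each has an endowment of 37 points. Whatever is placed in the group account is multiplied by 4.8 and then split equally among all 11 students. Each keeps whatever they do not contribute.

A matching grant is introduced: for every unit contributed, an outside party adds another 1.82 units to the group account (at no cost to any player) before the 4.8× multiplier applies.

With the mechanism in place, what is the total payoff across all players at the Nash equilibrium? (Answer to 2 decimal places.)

Under the mechanism each unit contributed yields 4.8 × 2.82 / 11 = 1.2305 back to its contributor per unit of net cost, which exceeds 1, making full contribution the dominant choice for everyone.
So the Nash equilibrium is full contribution by all 11; the group earns 4.8 × 2.82 × 407 = 5509.15.

5509.15 points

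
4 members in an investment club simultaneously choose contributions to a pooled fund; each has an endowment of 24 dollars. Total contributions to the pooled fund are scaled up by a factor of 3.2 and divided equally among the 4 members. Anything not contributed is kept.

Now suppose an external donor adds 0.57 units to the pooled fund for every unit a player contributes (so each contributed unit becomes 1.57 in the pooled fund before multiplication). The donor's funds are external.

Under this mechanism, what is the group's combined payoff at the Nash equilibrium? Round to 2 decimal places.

The effective private return per unit is now 3.2 × 1.57 / 4 = 1.2560 > 1, so every player's dominant strategy flips to full contribution.
At the Nash equilibrium everyone contributes 24. Group total payoff = 3.2 × 1.57 × 96 = 482.30.

482.30 dollars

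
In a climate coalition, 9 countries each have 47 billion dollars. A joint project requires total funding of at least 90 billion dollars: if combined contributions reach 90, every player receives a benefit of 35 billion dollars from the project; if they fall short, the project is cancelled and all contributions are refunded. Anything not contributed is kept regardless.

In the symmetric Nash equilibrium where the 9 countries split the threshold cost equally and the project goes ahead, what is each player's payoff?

72 billion dollars

Equal share of the threshold: 90/9 = 10.
At this profile no one gains by cutting their contribution: any cut drops the total below 90, the project is cancelled, contributions are refunded, and the deviator ends with 47, which is less than 47 − 10 + 35 = 72. Contributing more than 10 just wastes the excess. So contributing exactly 10 is a best response.
Each player's payoff: 47 − 10 + 35 = 72.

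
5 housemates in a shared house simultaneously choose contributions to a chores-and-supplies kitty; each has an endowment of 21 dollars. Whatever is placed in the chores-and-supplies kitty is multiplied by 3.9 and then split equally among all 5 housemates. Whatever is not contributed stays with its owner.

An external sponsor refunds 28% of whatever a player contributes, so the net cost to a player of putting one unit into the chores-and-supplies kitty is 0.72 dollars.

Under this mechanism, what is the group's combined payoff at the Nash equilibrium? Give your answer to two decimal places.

The effective private return per unit is now (3.9/5) / 0.72 = 1.0833 > 1, so every player's dominant strategy flips to full contribution.
At the Nash equilibrium everyone contributes 21. Group total payoff = 5 × (21 × 0.28 + 3.9 × 21) = 438.90.

438.90 dollars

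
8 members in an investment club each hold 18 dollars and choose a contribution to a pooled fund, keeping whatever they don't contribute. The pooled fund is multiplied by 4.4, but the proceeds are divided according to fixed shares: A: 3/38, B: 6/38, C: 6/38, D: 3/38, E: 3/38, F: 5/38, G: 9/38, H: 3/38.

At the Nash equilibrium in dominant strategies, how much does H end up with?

24.25 dollars

A player with share s gets back 4.4·s per unit contributed, so full contribution is dominant for anyone with s > 1/4.4 = 0.2273 and zero contribution is dominant for anyone below.
G alone (share 9/38) is above the threshold, contributing 18; the remaining 7 contribute 0. Total contributed: 18.
H keeps 18 and receives 4.4 × 18 × 3/38 = 6.25 from the pooled fund, for a payoff of 24.25.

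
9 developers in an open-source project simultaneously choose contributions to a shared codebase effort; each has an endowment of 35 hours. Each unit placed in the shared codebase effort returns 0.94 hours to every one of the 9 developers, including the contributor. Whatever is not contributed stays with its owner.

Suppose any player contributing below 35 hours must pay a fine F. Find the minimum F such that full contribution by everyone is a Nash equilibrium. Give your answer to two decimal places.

2.10 hours

Given the others contribute fully, the best deviation is to contribute 0 (any partial contribution still incurs the fine and gives up units whose private return 0.94 is below 1).
Deviating from 35 to 0 saves 35 hours but forfeits the deviator's share of the drop in the shared codebase effort: 0.94 × 35 = 32.90.
So the deviation gain is 35 − 32.90 = 2.10, and the fine must be at least 2.10 hours to wipe it out.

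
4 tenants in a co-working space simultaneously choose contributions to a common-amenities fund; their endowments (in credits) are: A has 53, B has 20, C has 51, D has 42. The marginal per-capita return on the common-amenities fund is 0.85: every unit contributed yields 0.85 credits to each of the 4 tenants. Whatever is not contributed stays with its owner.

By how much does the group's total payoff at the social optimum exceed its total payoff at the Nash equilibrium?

The private return per contributed unit is 0.85 < 1 for everyone, so the Nash equilibrium is zero contribution and the group total is Σ E_j = 53 + 20 + 51 + 42 = 166.
Each contributed unit returns 3.400 to the group, so the social optimum is full contribution by everyone: group total = 3.400 × 166 = 564.40.
Efficiency loss = (3.400 − 1) × 166 = 398.40.

398.40 credits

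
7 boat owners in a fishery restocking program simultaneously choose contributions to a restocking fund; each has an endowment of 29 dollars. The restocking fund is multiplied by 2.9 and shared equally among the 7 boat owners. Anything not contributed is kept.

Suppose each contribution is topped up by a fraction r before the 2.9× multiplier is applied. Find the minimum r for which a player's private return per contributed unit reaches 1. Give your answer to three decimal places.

1.414

With matching at rate r, one contributed unit becomes (1 + r) in the restocking fund and returns 2.9 × (1 + r) / 7 to the contributor.
Setting this equal to 1: 1 + r = 7/2.9 = 2.4138.
So the minimum matching rate is r = 2.4138 − 1 = 1.414.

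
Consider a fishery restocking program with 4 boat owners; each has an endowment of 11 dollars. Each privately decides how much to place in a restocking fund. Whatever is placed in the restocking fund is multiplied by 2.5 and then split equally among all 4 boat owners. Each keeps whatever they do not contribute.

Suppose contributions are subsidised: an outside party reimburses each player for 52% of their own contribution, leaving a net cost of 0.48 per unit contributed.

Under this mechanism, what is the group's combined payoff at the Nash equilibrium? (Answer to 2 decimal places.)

Under the mechanism each unit contributed yields (2.5/4) / 0.48 = 1.3021 back to its contributor per unit of net cost, which exceeds 1, making full contribution the dominant choice for everyone.
So the Nash equilibrium is full contribution by all 4; the group earns 4 × (11 × 0.52 + 2.5 × 11) = 132.88.

132.88 dollars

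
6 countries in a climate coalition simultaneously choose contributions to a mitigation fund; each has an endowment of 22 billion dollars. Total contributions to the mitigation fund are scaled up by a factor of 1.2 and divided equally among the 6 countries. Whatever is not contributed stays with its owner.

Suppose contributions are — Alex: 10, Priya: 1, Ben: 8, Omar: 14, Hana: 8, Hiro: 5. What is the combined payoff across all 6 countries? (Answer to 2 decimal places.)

141.20 billion dollars

Total contributed: 10 + 1 + 8 + 14 + 8 + 5 = 46; total kept: 6 × 22 − 46 = 86.
The mitigation fund pays out 1.2 × 46 = 55.20 in aggregate.
Group total = 86 + 55.20 = 141.20.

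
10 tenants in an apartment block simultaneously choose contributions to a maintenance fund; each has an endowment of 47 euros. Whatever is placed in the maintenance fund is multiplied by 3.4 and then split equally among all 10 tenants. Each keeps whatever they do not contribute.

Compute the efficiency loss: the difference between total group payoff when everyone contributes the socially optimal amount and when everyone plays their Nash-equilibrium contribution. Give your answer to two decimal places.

Each contributed unit returns 3.4/10 = 0.3400 to its contributor — below 1 — so contributing 0 is dominant for every player. At the Nash equilibrium everyone keeps their 47, and the group total is 10 × 47 = 470.
Each contributed unit returns 3.400 to the group as a whole (0.3400 to each of 10 players), which exceeds 1, so the social optimum is full contribution: group total = 3.400 × 470 = 1598.00.
Efficiency loss = 1598.00 − 470 = 1128.00.

1128.00 euros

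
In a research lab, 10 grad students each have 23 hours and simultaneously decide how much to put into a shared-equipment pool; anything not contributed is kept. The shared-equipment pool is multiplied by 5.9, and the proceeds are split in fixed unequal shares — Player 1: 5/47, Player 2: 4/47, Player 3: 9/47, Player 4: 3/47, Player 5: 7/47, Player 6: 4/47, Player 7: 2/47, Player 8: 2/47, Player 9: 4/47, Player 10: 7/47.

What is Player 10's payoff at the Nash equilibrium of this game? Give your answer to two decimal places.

Player j's private return per contributed unit is 5.9 × (j's share). Contributing is weakly dominant for j when that share is at least 1/5.9 = 0.1695, and contributing 0 is dominant otherwise.
The only share above 0.1695 is Player 3's 9/47, contributing 23; the remaining 9 contribute 0. Total contributed: 23.
Player 10 keeps 23 and receives 5.9 × 23 × 7/47 = 20.21 from the shared-equipment pool, for a payoff of 43.21.

43.21 hours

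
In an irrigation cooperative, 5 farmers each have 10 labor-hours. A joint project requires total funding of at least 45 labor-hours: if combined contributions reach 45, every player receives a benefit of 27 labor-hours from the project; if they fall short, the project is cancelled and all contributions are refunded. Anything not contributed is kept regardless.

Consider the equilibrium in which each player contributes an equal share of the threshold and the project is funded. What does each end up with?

28 labor-hours

Equal share of the threshold: 45/5 = 9.
At this profile no one gains by cutting their contribution: any cut drops the total below 45, the project is cancelled, contributions are refunded, and the deviator ends with 10, which is less than 10 − 9 + 27 = 28. Contributing more than 9 just wastes the excess. So contributing exactly 9 is a best response.
Each player's payoff: 10 − 9 + 27 = 28.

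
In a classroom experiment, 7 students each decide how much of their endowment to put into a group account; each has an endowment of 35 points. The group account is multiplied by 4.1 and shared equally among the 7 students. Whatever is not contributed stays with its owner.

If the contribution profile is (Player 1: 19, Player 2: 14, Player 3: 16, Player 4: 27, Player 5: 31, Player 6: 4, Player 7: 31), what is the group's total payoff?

685.20 points

Total contributed: 19 + 14 + 16 + 27 + 31 + 4 + 31 = 142; total kept: 7 × 35 − 142 = 103.
The group account pays out 4.1 × 142 = 582.20 in aggregate.
Group total = 103 + 582.20 = 685.20.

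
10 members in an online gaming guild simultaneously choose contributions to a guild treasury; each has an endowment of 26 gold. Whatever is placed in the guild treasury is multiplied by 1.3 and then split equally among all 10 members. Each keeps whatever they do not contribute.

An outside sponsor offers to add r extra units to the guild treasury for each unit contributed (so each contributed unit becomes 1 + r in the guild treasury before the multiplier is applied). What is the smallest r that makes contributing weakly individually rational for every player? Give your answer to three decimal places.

6.692

With matching at rate r, one contributed unit becomes (1 + r) in the guild treasury and returns 1.3 × (1 + r) / 10 to the contributor.
Setting this equal to 1: 1 + r = 10/1.3 = 7.6923.
So the minimum matching rate is r = 7.6923 − 1 = 6.692.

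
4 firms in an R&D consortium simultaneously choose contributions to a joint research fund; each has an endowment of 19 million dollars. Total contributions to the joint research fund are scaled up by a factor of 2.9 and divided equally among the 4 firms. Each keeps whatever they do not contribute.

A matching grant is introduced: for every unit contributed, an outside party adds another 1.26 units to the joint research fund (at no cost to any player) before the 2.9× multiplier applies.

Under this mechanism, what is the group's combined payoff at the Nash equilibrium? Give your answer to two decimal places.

Under the mechanism each unit contributed yields 2.9 × 2.26 / 4 = 1.6385 back to its contributor per unit of net cost, which exceeds 1, making full contribution the dominant choice for everyone.
At the Nash equilibrium everyone contributes 19. Group total payoff = 2.9 × 2.26 × 76 = 498.10.

498.10 million dollars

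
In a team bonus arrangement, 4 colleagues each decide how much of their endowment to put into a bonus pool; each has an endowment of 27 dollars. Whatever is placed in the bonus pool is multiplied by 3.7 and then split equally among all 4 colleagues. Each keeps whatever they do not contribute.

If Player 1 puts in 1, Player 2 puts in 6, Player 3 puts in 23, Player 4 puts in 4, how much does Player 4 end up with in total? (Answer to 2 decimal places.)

Total contributed: 1 + 6 + 23 + 4 = 34.
Each receives 3.7 × 34 / 4 = 31.45 from the bonus pool.
Player 4 keeps 27 − 4 = 23, so Player 4's payoff is 23 + 31.45 = 54.45.

54.45 dollars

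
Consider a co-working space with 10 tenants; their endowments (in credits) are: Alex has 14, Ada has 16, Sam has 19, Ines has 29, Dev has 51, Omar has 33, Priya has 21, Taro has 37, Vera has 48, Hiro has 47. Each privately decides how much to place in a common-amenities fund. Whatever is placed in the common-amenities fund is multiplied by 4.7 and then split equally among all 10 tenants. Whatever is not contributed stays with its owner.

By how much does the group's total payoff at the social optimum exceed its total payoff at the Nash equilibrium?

1165.50 credits

The private return per contributed unit is 4.7/10 = 0.4700 < 1 for every player regardless of endowment, so the Nash equilibrium is zero contribution and the group total is Σ E_j = 14 + 16 + 19 + 29 + 51 + 33 + 21 + 37 + 48 + 47 = 315.
Each contributed unit returns 4.700 to the group, so the social optimum is full contribution by everyone: group total = 4.700 × 315 = 1480.50.
Efficiency loss = (4.700 − 1) × 315 = 1165.50.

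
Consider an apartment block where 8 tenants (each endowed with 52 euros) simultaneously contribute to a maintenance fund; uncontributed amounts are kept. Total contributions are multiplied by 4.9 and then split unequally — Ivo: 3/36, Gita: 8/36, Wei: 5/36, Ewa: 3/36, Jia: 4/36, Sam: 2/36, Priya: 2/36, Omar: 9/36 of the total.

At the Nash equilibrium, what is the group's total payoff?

821.60 euros

Player j's private return per contributed unit is 4.9 × (j's share). Contributing is weakly dominant for j when that share is at least 1/4.9 = 0.2041, and contributing 0 is dominant otherwise.
The shares above 0.2041 belong to Gita and Omar, contributing 52 each; the remaining 6 contribute 0. Total contributed: 104.
The maintenance fund pays out 4.9 × 104 = 509.60 in total (split across the unequal shares, but the aggregate is all that matters for the group sum).
The 6 free-riders keep 52 each, adding 312. Group total = 312 + 509.60 = 821.60.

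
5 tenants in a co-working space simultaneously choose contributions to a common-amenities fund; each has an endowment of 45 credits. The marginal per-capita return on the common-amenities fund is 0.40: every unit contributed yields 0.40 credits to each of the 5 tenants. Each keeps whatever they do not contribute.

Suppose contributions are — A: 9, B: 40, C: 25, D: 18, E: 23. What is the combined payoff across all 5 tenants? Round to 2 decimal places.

340.00 credits

Total contributed: 9 + 40 + 25 + 18 + 23 = 115; total kept: 5 × 45 − 115 = 110.
The common-amenities fund pays out 0.40 × 5 × 115 = 230.00 in aggregate.
Group total = 110 + 230.00 = 340.00.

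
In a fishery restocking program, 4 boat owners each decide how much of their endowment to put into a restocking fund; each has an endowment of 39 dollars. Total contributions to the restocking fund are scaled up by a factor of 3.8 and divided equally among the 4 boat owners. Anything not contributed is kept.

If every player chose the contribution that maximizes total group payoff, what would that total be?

592.80 dollars

Each contributed unit returns 3.800 to the group as a whole (0.9500 to each of 4 players), which exceeds 1, so the social optimum is full contribution: group total = 3.800 × 156 = 592.80.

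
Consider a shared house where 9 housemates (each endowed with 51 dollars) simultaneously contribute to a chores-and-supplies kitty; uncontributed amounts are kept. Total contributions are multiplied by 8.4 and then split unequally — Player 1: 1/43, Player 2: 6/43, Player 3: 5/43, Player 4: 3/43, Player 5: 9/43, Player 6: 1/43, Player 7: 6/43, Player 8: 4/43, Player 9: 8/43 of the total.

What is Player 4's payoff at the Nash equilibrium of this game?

170.55 dollars

Player j's private return per contributed unit is 8.4 × (j's share). Contributing is weakly dominant for j when that share is at least 1/8.4 = 0.1190, and contributing 0 is dominant otherwise.
Player 2, Player 5, Player 7 and Player 9 are above the threshold, contributing 51 each; the remaining 5 contribute 0. Total contributed: 204.
Player 4 keeps 51 and receives 8.4 × 204 × 3/43 = 119.55 from the chores-and-supplies kitty, for a payoff of 170.55.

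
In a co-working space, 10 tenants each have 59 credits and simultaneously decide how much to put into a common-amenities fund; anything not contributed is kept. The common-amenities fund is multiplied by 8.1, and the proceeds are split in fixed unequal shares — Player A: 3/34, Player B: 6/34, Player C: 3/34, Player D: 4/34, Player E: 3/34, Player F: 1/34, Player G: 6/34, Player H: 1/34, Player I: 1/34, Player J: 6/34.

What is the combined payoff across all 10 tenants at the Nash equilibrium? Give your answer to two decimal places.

1846.70 credits

A player with share s gets back 8.1·s per unit contributed, so full contribution is dominant for anyone with s > 1/8.1 = 0.1235 and zero contribution is dominant for anyone below.
Player B, Player G and Player J clear that bar, contributing 59 each; the remaining 7 contribute 0. Total contributed: 177.
The common-amenities fund pays out 8.1 × 177 = 1433.70 in total (split across the unequal shares, but the aggregate is all that matters for the group sum).
The 7 free-riders keep 59 each, adding 413. Group total = 413 + 1433.70 = 1846.70.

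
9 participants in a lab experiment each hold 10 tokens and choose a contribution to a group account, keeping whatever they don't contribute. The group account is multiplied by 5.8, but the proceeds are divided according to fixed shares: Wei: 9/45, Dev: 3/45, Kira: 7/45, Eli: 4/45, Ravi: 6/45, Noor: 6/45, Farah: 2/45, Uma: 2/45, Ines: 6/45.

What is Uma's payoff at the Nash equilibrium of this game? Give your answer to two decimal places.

12.58 tokens

Each unit j contributes comes back to j as 5.8 × (j's share), so j prefers to contribute only if that share exceeds 1/5.8 = 0.1724; otherwise keeping the unit dominates.
Wei alone (share 9/45) is above the threshold, contributing 10; the remaining 8 contribute 0. Total contributed: 10.
Uma keeps 10 and receives 5.8 × 10 × 2/45 = 2.58 from the group account, for a payoff of 12.58.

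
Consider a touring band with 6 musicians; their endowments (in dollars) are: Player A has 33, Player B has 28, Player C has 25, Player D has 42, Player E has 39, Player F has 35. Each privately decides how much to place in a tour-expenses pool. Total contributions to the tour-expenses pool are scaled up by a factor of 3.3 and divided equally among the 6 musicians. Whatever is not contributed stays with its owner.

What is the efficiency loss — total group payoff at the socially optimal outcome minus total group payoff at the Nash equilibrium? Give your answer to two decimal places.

The private return per contributed unit is 3.3/6 = 0.5500 < 1 for every player regardless of endowment, so the Nash equilibrium is zero contribution and the group total is Σ E_j = 33 + 28 + 25 + 42 + 39 + 35 = 202.
Each contributed unit returns 3.300 to the group, so the social optimum is full contribution by everyone: group total = 3.300 × 202 = 666.60.
Efficiency loss = (3.300 − 1) × 202 = 464.60.

464.60 dollars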